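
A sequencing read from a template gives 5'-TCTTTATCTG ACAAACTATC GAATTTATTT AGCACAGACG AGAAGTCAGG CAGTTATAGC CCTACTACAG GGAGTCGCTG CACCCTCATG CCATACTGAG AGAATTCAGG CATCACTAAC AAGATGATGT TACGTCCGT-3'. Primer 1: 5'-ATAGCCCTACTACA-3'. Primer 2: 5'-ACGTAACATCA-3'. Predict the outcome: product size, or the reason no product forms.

Primer 1 (ATAGCCCTACTACA) matches the top strand at positions 56–69; it acts as a forward primer.
Primer 2's reverse complement is TGATGTTACGT, matching the top strand at positions 125–135; it acts as a reverse primer.
The 3' ends face each other across positions 56–135, giving an 80 bp product.

Yes — an 80 bp product.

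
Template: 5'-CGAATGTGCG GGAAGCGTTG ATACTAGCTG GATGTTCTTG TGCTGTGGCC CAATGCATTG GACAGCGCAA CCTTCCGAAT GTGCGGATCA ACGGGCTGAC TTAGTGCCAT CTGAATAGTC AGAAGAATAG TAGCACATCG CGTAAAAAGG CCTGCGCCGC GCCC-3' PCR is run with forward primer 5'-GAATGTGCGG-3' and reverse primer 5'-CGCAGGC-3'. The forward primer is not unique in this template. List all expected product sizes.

The forward primer GAATGTGCGG matches the top strand at positions 2–11, 77–86.
The reverse primer's reverse complement is GCCTGCG, matching at positions 150–156.
Each forward site pairs with the reverse site to give a product ending at position 156: sizes 155, 80 bp.

155 bp, 80 bp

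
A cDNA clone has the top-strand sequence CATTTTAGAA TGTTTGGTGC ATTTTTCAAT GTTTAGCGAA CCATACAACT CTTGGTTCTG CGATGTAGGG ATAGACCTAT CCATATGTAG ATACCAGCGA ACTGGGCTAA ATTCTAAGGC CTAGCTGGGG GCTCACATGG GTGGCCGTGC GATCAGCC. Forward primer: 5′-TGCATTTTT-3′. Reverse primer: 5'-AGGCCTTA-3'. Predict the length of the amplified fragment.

105 bp

Scanning the template, TGCATTTTT occurs at positions 18–26; this primer anneals to the bottom strand there with its 3' end pointing downstream.
Taking the reverse complement of AGGCCTTA gives TAAGGCCT, found at positions 115–122 on the template; the primer anneals here to the top strand with its 3' end pointing upstream.
Product length = (reverse-primer end) − (forward-primer start) + 1 = 122 − 18 + 1 = 105 bp.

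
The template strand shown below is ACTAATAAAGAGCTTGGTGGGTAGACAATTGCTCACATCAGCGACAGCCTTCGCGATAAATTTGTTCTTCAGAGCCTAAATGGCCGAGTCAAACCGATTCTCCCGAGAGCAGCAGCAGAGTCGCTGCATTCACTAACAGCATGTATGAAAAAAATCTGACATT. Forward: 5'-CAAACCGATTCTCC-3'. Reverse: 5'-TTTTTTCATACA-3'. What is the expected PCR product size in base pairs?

Scanning the template, CAAACCGATTCTCC occurs at positions 90–103; this primer anneals to the bottom strand there with its 3' end pointing downstream.
Reverse complement of the reverse primer: TGTATGAAAAAA. This occurs on the top strand at positions 142–153.
Amplicon spans positions 90–153: 64 bp.

64 bp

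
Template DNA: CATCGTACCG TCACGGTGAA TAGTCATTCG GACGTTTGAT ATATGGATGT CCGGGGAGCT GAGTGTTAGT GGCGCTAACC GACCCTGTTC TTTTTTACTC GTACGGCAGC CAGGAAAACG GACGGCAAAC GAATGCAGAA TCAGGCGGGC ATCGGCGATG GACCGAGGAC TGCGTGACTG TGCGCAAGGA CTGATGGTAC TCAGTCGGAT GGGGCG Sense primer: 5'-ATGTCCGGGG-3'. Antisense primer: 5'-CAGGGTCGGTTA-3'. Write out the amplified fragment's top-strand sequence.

The forward primer matches the template at positions 47–56.
Reverse complement of the reverse primer: TAACCGACCCTG. This occurs on the top strand at positions 76–87.
The product is the template from position 47 through 87 (41 bp).

5'-ATGTCCGGGGAGCTGAGTGTTAGTGGCGCTAACCGACCCTG-3'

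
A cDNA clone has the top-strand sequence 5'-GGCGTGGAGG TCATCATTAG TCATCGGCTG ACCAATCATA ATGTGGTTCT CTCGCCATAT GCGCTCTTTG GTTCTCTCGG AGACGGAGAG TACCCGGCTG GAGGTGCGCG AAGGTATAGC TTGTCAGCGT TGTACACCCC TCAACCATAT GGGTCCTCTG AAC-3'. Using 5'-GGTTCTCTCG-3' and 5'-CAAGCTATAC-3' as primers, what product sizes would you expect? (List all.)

The forward primer GGTTCTCTCG matches the top strand at positions 45–54, 70–79.
The reverse primer's reverse complement is GTATAGCTTG, matching at positions 114–123.
Each forward site pairs with the reverse site to give a product ending at position 123: sizes 79, 54 bp.

79 bp, 54 bp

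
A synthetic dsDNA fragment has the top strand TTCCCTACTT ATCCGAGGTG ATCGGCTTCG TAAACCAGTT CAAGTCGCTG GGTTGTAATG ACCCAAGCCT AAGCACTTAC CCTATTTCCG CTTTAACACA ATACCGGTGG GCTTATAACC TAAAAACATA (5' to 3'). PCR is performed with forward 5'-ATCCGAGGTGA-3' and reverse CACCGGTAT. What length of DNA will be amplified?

Scanning the template, ATCCGAGGTGA occurs at positions 11–21; this primer anneals to the bottom strand there with its 3' end pointing downstream.
Taking the reverse complement of CACCGGTAT gives ATACCGGTG, found at positions 101–109 on the template; the primer anneals here to the top strand with its 3' end pointing upstream.
The product runs from position 11 to position 109, so its length is 109 − 11 + 1 = 99 bp.

99 bp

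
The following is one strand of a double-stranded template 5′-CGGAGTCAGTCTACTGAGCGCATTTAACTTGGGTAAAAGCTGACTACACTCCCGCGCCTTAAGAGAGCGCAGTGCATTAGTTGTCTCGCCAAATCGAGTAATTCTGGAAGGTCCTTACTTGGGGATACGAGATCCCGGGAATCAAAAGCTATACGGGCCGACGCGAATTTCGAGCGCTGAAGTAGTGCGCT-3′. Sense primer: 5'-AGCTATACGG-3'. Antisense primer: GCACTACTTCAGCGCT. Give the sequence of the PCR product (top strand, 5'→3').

5'-AGCTATACGGGCCGACGCGAATTTCGAGCGCTGAAGTAGTGC-3'

The forward primer matches the template at positions 147–156.
The reverse primer's reverse complement is AGCGCTGAAGTAGTGC, which matches the template at positions 173–188.
The product is the template from position 147 through 188 (42 bp).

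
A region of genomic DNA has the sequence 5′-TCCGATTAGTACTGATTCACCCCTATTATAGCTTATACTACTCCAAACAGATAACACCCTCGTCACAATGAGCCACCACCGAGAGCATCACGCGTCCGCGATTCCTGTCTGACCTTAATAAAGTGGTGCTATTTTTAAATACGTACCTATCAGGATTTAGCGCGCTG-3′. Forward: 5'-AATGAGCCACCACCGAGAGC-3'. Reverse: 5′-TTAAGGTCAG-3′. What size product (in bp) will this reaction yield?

The forward primer matches the template at positions 67–86.
Taking the reverse complement of TTAAGGTCAG gives CTGACCTTAA, found at positions 109–118 on the template; the primer anneals here to the top strand with its 3' end pointing upstream.
Product length = (reverse-primer end) − (forward-primer start) + 1 = 118 − 67 + 1 = 52 bp.

52 bp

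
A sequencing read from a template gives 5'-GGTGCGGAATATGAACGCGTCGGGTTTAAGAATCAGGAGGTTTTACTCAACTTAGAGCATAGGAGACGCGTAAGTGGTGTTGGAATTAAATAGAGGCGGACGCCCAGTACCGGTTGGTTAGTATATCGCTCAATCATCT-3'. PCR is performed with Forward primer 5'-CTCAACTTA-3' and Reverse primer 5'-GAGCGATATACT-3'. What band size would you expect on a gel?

86 bp

The forward primer matches the template at positions 46–54.
Reverse complement of the reverse primer: AGTATATCGCTC. This occurs on the top strand at positions 120–131.
Product length = (reverse-primer end) − (forward-primer start) + 1 = 131 − 46 + 1 = 86 bp.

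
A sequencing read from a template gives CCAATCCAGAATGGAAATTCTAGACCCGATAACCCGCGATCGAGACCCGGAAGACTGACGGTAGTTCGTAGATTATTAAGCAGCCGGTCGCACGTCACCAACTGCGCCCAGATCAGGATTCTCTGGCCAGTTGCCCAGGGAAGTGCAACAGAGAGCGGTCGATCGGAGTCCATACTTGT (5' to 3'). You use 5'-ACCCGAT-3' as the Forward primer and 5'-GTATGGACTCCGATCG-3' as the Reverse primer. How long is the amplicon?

Forward primer ACCCGAT is found on the top strand at positions 24–30.
Reverse complement of the reverse primer: CGATCGGAGTCCATAC. This occurs on the top strand at positions 160–175.
Amplicon spans positions 24–175: 152 bp.

152 bp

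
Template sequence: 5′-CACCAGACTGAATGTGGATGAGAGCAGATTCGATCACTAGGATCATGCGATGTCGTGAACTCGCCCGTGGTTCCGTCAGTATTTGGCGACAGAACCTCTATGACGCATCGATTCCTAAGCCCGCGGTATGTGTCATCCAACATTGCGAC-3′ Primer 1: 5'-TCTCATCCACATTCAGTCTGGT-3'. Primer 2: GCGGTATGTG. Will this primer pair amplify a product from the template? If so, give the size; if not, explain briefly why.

Primer 1 (TCTCATCCACATTCAGTCTGGT) has reverse complement ACCAGACTGAATGTGGATGAGA, which matches the top strand at positions 2–23; primer 1 anneals to the top strand there with its 3' end pointing upstream toward position 2.
Primer 2 (GCGGTATGTG) matches the top strand directly at positions 123–132; it anneals to the bottom strand with its 3' end pointing downstream toward position 132.
The 3' ends diverge (primer 1 extends toward position 1, primer 2 toward position 149), so the primers never converge on a shared product.

No product — the primers' 3' ends point away from each other.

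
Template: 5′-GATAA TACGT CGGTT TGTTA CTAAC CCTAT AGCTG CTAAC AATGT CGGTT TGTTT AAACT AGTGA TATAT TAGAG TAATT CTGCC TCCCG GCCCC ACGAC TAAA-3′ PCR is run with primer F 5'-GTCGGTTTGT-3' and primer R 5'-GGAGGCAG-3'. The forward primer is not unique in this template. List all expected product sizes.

80 bp, 45 bp

The forward primer GTCGGTTTGT matches the top strand at positions 9–18, 44–53.
The reverse primer's reverse complement is CTGCCTCC, matching at positions 81–88.
Each forward site pairs with the reverse site to give a product ending at position 88: sizes 80, 45 bp.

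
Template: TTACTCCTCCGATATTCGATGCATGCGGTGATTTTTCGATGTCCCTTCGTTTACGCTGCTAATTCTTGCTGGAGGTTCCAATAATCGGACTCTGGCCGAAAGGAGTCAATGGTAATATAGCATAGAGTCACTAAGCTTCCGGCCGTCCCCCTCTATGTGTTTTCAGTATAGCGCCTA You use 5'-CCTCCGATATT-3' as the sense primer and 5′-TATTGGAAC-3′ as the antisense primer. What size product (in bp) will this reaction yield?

78 bp

Scanning the template, CCTCCGATATT occurs at positions 6–16; this primer anneals to the bottom strand there with its 3' end pointing downstream.
Taking the reverse complement of TATTGGAAC gives GTTCCAATA, found at positions 75–83 on the template; the primer anneals here to the top strand with its 3' end pointing upstream.
Amplicon spans positions 6–83: 78 bp.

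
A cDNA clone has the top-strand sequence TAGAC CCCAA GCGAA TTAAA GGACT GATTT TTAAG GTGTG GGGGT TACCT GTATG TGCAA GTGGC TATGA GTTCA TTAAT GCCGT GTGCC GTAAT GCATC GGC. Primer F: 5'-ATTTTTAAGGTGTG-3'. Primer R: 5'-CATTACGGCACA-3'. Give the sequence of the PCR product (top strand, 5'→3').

Forward primer ATTTTTAAGGTGTG is found on the top strand at positions 27–40.
The reverse primer's reverse complement is TGTGCCGTAATG, which matches the template at positions 85–96.
The product is the template from position 27 through 96 (70 bp).

5'-ATTTTTAAGGTGTGGGGGTTACCTGTATGTGCAAGTGGCTATGAGTTCATTAATGCCGTGTGCCGTAATG-3'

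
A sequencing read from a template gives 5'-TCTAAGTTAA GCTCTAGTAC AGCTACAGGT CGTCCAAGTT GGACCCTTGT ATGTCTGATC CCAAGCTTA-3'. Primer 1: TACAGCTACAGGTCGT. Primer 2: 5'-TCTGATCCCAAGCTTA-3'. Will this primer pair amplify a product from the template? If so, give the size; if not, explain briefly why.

Primer 1 (TACAGCTACAGGTCGT) matches the top strand at positions 18–33 (3' end points downstream).
Primer 2 (TCTGATCCCAAGCTTA) also matches the top strand directly, at positions 54–69 — its reverse complement TAAGCTTGGGATCAGA is not present.
Both primers anneal to the bottom strand with 3' ends pointing the same way, so neither can prime synthesis back toward the other.

No product — both primers anneal to the same strand and extend in the same direction.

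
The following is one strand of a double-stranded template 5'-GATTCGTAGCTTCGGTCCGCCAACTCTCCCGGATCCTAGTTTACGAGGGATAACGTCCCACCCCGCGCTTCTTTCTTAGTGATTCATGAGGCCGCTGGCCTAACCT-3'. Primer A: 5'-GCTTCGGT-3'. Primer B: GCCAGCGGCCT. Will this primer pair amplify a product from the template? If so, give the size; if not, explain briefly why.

Primer A (GCTTCGGT) matches the top strand at positions 9–16; it acts as a forward primer.
Primer B's reverse complement is AGGCCGCTGGC, matching the top strand at positions 89–99; it acts as a reverse primer.
The 3' ends face each other across positions 9–99, giving a 91 bp product.

Yes — a 91 bp product.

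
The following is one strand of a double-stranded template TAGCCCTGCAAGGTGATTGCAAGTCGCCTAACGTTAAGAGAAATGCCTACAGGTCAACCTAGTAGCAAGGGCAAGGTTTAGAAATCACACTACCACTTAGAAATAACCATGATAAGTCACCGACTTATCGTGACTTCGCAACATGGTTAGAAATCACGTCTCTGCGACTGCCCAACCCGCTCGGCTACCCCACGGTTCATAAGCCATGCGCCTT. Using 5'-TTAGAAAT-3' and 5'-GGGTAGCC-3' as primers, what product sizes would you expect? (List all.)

113 bp, 94 bp, 44 bp

The forward primer TTAGAAAT matches the top strand at positions 78–85, 97–104, 147–154.
The reverse primer's reverse complement is GGCTACCC, matching at positions 183–190.
Each forward site pairs with the reverse site to give a product ending at position 190: sizes 113, 94, 44 bp.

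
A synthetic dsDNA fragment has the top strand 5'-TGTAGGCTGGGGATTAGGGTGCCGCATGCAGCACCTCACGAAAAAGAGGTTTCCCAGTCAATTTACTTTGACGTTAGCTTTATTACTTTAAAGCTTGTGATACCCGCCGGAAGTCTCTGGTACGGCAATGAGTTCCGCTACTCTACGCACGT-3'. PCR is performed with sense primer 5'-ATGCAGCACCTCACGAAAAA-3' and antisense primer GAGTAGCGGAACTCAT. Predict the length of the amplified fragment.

Forward primer ATGCAGCACCTCACGAAAAA is found on the top strand at positions 26–45.
The reverse primer's reverse complement is ATGAGTTCCGCTACTC, which matches the template at positions 128–143.
Product length = (reverse-primer end) − (forward-primer start) + 1 = 143 − 26 + 1 = 118 bp.

118 bp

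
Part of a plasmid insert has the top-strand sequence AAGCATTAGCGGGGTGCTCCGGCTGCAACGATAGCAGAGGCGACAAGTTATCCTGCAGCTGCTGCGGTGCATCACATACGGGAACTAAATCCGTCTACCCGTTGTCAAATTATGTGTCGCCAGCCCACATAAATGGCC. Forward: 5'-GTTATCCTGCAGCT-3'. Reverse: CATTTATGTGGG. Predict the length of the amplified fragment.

89 bp

The forward primer matches the template at positions 47–60.
The reverse primer's reverse complement is CCCACATAAATG, which matches the template at positions 124–135.
Amplicon spans positions 47–135: 89 bp.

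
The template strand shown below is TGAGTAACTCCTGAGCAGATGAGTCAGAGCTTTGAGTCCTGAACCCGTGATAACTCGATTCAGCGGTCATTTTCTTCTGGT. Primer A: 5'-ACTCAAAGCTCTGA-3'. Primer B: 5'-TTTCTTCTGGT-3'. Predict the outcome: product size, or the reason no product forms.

Primer A (ACTCAAAGCTCTGA) has reverse complement TCAGAGCTTTGAGT, which matches the top strand at positions 24–37; primer A anneals to the top strand there with its 3' end pointing upstream toward position 24.
Primer B (TTTCTTCTGGT) matches the top strand directly at positions 71–81; it anneals to the bottom strand with its 3' end pointing downstream toward position 81.
The 3' ends diverge (primer A extends toward position 1, primer B toward position 81), so the primers never converge on a shared product.

No product — the primers' 3' ends point away from each other.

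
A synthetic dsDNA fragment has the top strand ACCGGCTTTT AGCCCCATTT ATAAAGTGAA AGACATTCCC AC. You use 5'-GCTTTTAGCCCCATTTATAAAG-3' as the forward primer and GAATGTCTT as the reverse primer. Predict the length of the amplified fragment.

The forward primer matches the template at positions 5–26.
The reverse primer's reverse complement is AAGACATTC, which matches the template at positions 30–38.
Product length = (reverse-primer end) − (forward-primer start) + 1 = 38 − 5 + 1 = 34 bp.

34 bp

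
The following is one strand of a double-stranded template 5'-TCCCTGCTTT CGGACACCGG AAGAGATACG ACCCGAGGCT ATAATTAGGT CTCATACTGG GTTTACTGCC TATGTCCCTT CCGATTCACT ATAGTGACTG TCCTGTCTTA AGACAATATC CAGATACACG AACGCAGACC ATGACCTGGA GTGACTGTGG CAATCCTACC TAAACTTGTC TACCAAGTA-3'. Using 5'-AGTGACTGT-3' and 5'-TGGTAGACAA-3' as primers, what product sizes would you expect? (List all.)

The forward primer AGTGACTGT matches the top strand at positions 93–101, 150–158.
The reverse primer's reverse complement is TTGTCTACCA, matching at positions 176–185.
Each forward site pairs with the reverse site to give a product ending at position 185: sizes 93, 36 bp.

93 bp, 36 bp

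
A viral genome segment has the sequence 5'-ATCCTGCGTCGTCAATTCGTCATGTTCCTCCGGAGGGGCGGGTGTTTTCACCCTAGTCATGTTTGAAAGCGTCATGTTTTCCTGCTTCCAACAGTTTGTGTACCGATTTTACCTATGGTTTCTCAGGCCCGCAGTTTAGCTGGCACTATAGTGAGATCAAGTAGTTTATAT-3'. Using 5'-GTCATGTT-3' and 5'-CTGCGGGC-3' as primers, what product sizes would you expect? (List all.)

116 bp, 79 bp, 64 bp

The forward primer GTCATGTT matches the top strand at positions 19–26, 56–63, 71–78.
The reverse primer's reverse complement is GCCCGCAG, matching at positions 127–134.
Each forward site pairs with the reverse site to give a product ending at position 134: sizes 116, 79, 64 bp.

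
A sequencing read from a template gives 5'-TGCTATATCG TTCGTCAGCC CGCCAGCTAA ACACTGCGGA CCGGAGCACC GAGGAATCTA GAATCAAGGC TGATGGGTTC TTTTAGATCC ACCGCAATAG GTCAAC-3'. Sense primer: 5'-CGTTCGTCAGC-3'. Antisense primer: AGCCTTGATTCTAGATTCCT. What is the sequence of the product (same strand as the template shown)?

5'-CGTTCGTCAGCCCGCCAGCTAAACACTGCGGACCGGAGCACCGAGGAATCTAGAATCAAGGCT-3'

The forward primer matches the template at positions 9–19.
Reverse complement of the reverse primer: AGGAATCTAGAATCAAGGCT. This occurs on the top strand at positions 52–71.
The product is the template from position 9 through 71 (63 bp).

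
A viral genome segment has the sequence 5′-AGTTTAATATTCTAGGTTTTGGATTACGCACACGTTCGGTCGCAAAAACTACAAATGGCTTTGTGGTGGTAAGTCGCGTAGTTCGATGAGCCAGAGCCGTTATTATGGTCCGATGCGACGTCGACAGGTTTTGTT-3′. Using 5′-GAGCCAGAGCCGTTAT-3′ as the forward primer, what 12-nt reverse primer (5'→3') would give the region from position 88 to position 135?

5'-AACAAAACCTGT-3'

The product's 3' end on the top strand is position 135.
The reverse primer anneals to the top strand over positions 124–135, i.e. to ACAGGTTTTGTT.
Its sequence written 5'→3' is the reverse complement: AACAAAACCTGT.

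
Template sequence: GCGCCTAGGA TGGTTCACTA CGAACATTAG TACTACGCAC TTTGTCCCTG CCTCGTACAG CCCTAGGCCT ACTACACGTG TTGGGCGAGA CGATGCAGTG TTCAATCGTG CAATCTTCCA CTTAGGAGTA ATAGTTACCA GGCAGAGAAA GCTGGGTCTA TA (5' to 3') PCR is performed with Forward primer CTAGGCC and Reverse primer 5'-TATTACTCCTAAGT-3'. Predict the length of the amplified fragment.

Forward primer CTAGGCC is found on the top strand at positions 63–69.
The reverse primer's reverse complement is ACTTAGGAGTAATA, which matches the template at positions 120–133.
Amplicon spans positions 63–133: 71 bp.

71 bp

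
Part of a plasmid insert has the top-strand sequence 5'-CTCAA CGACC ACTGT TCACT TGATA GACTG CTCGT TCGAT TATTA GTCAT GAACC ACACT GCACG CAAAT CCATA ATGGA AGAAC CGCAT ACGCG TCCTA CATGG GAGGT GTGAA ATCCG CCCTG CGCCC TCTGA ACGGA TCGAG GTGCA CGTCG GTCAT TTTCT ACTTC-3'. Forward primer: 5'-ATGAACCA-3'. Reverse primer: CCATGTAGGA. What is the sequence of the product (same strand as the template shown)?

Scanning the template, ATGAACCA occurs at positions 49–56; this primer anneals to the bottom strand there with its 3' end pointing downstream.
Taking the reverse complement of CCATGTAGGA gives TCCTACATGG, found at positions 96–105 on the template; the primer anneals here to the top strand with its 3' end pointing upstream.
The product is the template from position 49 through 105 (57 bp).

5'-ATGAACCACACTGCACGCAAATCCATAATGGAAGAACCGCATACGCGTCCTACATGG-3'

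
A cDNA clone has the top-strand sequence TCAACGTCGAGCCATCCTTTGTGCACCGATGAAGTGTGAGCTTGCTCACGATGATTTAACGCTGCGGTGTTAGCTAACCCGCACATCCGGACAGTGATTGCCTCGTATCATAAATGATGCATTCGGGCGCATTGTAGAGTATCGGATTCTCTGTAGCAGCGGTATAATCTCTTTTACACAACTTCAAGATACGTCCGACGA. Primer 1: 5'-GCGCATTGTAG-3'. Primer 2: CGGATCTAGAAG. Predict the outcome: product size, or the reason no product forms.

Primer 2 (CGGATCTAGAAG) does not match the top strand, and its reverse complement CTTCTAGATCCG does not match either.
With no annealing site for primer 2, no amplification occurs.

No product — primer 2 has no binding site in the template.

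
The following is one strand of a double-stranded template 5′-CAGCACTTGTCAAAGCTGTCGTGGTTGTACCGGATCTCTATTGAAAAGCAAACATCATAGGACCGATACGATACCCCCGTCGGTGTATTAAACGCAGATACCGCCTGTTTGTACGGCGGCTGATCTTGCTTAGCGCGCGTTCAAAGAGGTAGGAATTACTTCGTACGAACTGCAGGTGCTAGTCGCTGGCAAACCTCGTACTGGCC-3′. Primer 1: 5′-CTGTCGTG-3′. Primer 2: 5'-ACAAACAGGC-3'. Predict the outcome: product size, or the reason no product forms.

Yes — a 97 bp product.

Primer 1 (CTGTCGTG) matches the top strand at positions 16–23; it acts as a forward primer.
Primer 2's reverse complement is GCCTGTTTGT, matching the top strand at positions 103–112; it acts as a reverse primer.
The 3' ends face each other across positions 16–112, giving a 97 bp product.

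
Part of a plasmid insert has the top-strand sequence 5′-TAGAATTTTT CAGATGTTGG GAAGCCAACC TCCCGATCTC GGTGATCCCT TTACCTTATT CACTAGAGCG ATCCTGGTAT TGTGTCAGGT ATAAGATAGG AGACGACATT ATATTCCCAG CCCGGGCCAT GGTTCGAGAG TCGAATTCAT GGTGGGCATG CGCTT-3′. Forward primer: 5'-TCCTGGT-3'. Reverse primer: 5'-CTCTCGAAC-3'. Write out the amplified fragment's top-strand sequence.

Scanning the template, TCCTGGT occurs at positions 72–78; this primer anneals to the bottom strand there with its 3' end pointing downstream.
The reverse primer's reverse complement is GTTCGAGAG, which matches the template at positions 132–140.
The product is the template from position 72 through 140 (69 bp).

5'-TCCTGGTATTGTGTCAGGTATAAGATAGGAGACGACATTATATTCCCAGCCCGGGCCATGGTTCGAGAG-3'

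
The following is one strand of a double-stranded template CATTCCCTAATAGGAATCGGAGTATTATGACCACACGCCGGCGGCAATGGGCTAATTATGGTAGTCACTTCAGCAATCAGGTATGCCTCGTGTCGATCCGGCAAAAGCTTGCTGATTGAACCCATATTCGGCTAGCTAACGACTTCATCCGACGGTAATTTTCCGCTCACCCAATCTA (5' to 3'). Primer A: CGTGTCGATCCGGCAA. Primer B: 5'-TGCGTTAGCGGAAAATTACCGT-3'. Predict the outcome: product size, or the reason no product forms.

No product — primer B has no binding site in the template.

Primer B (TGCGTTAGCGGAAAATTACCGT) does not match the top strand, and its reverse complement ACGGTAATTTTCCGCTAACGCA does not match either.
With no annealing site for primer B, no amplification occurs.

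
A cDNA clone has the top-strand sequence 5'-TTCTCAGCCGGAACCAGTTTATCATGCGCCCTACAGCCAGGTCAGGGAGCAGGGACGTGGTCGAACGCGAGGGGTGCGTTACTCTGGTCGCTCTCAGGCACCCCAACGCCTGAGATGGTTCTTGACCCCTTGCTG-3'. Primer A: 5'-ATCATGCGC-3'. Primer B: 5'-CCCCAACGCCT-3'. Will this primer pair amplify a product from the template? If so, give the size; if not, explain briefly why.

Primer A (ATCATGCGC) matches the top strand at positions 21–29 (3' end points downstream).
Primer B (CCCCAACGCCT) also matches the top strand directly, at positions 101–111 — its reverse complement AGGCGTTGGGG is not present.
Both primers anneal to the bottom strand with 3' ends pointing the same way, so neither can prime synthesis back toward the other.

No product — both primers anneal to the same strand and extend in the same direction.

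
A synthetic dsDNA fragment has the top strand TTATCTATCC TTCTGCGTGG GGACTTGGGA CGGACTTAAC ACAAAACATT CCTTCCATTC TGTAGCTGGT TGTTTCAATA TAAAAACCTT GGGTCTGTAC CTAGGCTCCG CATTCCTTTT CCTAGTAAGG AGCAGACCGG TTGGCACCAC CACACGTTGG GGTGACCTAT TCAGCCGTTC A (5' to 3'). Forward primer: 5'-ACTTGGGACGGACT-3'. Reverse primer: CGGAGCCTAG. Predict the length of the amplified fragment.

Scanning the template, ACTTGGGACGGACT occurs at positions 23–36; this primer anneals to the bottom strand there with its 3' end pointing downstream.
The reverse primer's reverse complement is CTAGGCTCCG, which matches the template at positions 101–110.
Product length = (reverse-primer end) − (forward-primer start) + 1 = 110 − 23 + 1 = 88 bp.

88 bp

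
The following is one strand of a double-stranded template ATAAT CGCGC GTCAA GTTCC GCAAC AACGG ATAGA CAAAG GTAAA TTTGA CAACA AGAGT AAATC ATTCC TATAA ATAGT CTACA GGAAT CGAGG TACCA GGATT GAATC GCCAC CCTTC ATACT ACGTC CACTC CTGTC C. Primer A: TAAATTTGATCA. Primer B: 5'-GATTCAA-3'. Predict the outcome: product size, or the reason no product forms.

Primer A (TAAATTTGATCA) does not match the top strand, and its reverse complement TGATCAAATTTA does not match either.
With no annealing site for primer A, no amplification occurs.

No product — primer A has no binding site in the template.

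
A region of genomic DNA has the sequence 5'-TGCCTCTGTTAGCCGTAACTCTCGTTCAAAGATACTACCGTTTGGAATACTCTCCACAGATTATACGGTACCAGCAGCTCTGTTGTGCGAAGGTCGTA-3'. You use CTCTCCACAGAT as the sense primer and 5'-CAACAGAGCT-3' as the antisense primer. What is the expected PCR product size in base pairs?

Scanning the template, CTCTCCACAGAT occurs at positions 50–61; this primer anneals to the bottom strand there with its 3' end pointing downstream.
Reverse complement of the reverse primer: AGCTCTGTTG. This occurs on the top strand at positions 76–85.
Product length = (reverse-primer end) − (forward-primer start) + 1 = 85 − 50 + 1 = 36 bp.

36 bp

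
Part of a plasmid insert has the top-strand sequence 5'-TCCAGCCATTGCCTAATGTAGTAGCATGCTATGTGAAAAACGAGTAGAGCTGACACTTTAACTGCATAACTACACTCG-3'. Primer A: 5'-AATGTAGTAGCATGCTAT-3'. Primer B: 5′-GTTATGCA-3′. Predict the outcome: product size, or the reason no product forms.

Primer A (AATGTAGTAGCATGCTAT) matches the top strand at positions 15–32; it acts as a forward primer.
Primer B's reverse complement is TGCATAAC, matching the top strand at positions 63–70; it acts as a reverse primer.
The 3' ends face each other across positions 15–70, giving a 56 bp product.

Yes — a 56 bp product.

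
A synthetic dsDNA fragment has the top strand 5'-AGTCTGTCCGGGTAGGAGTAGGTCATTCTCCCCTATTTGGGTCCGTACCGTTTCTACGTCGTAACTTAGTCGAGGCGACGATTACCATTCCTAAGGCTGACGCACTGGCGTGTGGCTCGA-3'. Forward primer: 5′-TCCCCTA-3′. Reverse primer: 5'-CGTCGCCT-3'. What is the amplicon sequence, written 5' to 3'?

5'-TCCCCTATTTGGGTCCGTACCGTTTCTACGTCGTAACTTAGTCGAGGCGACG-3'

Scanning the template, TCCCCTA occurs at positions 29–35; this primer anneals to the bottom strand there with its 3' end pointing downstream.
Reverse complement of the reverse primer: AGGCGACG. This occurs on the top strand at positions 73–80.
The product is the template from position 29 through 80 (52 bp).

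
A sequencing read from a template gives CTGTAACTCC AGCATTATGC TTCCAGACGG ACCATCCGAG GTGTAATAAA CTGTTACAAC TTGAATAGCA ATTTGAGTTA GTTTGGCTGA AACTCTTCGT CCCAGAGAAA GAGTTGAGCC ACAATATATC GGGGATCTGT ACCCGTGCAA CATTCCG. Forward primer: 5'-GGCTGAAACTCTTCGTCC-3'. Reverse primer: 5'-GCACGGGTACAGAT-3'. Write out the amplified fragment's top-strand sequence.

5'-GGCTGAAACTCTTCGTCCCAGAGAAAGAGTTGAGCCACAATATATCGGGGATCTGTACCCGTGC-3'

The forward primer matches the template at positions 85–102.
The reverse primer's reverse complement is ATCTGTACCCGTGC, which matches the template at positions 135–148.
The product is the template from position 85 through 148 (64 bp).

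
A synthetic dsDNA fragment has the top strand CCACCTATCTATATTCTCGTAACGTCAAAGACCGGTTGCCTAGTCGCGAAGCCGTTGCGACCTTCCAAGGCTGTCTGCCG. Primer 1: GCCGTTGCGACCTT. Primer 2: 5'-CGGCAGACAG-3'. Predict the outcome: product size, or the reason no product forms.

Primer 1 (GCCGTTGCGACCTT) matches the top strand at positions 51–64; it acts as a forward primer.
Primer 2's reverse complement is CTGTCTGCCG, matching the top strand at positions 71–80; it acts as a reverse primer.
The 3' ends face each other across positions 51–80, giving a 30 bp product.

Yes — a 30 bp product.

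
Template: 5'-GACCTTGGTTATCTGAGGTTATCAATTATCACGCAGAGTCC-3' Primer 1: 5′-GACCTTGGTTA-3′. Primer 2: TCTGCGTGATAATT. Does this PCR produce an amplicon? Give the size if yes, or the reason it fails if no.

Primer 1 (GACCTTGGTTA) matches the top strand at positions 1–11; it acts as a forward primer.
Primer 2's reverse complement is AATTATCACGCAGA, matching the top strand at positions 24–37; it acts as a reverse primer.
The 3' ends face each other across positions 1–37, giving a 37 bp product.

Yes — a 37 bp product.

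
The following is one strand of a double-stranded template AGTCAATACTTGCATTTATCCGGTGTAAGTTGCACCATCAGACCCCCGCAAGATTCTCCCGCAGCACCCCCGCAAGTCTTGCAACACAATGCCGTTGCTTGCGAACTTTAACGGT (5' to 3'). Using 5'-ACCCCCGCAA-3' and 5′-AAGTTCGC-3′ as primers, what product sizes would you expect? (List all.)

67 bp, 43 bp

The forward primer ACCCCCGCAA matches the top strand at positions 42–51, 66–75.
The reverse primer's reverse complement is GCGAACTT, matching at positions 101–108.
Each forward site pairs with the reverse site to give a product ending at position 108: sizes 67, 43 bp.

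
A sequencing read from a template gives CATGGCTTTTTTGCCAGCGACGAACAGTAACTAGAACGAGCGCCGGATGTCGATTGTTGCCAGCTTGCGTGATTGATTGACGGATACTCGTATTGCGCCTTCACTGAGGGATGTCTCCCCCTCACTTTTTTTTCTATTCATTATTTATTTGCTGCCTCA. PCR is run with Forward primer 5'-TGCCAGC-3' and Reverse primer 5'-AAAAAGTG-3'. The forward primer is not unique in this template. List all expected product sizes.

119 bp, 73 bp

The forward primer TGCCAGC matches the top strand at positions 12–18, 58–64.
The reverse primer's reverse complement is CACTTTTT, matching at positions 123–130.
Each forward site pairs with the reverse site to give a product ending at position 130: sizes 119, 73 bp.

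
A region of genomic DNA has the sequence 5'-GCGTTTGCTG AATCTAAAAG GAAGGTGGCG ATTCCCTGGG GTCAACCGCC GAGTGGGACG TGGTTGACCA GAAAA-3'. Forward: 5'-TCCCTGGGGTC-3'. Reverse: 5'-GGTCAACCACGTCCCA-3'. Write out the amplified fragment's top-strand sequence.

Forward primer TCCCTGGGGTC is found on the top strand at positions 33–43.
Reverse complement of the reverse primer: TGGGACGTGGTTGACC. This occurs on the top strand at positions 54–69.
The product is the template from position 33 through 69 (37 bp).

5'-TCCCTGGGGTCAACCGCCGAGTGGGACGTGGTTGACC-3'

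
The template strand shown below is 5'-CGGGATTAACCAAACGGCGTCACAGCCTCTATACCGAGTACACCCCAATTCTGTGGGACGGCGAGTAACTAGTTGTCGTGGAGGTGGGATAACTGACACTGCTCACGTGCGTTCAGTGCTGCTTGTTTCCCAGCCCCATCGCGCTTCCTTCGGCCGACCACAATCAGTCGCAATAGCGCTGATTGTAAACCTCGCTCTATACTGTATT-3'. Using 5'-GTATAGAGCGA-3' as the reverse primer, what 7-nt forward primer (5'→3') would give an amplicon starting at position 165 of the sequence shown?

The reverse primer's reverse complement TCGCTCTATAC matches the template at positions 192–202; the product starts at position 165.
The forward primer is identical to the top strand over positions 165–171: CAGTCGC.

5'-CAGTCGC-3'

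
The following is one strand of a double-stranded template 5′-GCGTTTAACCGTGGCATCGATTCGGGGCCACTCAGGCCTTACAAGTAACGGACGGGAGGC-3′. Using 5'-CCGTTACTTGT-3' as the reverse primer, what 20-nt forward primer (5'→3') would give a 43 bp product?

The reverse primer's reverse complement ACAAGTAACGG matches the template at positions 41–51, so the product ends at position 51.
A 43 bp product then starts at position 51 − 43 + 1 = 9.
The forward primer is identical to the top strand there: CCGTGGCATCGATTCGGGGC.

5'-CCGTGGCATCGATTCGGGGC-3'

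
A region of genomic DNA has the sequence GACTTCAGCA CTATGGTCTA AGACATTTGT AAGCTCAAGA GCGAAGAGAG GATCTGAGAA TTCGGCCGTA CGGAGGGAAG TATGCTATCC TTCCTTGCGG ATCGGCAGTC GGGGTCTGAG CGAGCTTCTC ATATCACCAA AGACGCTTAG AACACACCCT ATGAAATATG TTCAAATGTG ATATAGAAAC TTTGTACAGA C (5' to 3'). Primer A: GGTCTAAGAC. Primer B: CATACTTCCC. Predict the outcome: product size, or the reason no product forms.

Primer A (GGTCTAAGAC) matches the top strand at positions 15–24; it acts as a forward primer.
Primer B's reverse complement is GGGAAGTATG, matching the top strand at positions 75–84; it acts as a reverse primer.
The 3' ends face each other across positions 15–84, giving a 70 bp product.

Yes — a 70 bp product.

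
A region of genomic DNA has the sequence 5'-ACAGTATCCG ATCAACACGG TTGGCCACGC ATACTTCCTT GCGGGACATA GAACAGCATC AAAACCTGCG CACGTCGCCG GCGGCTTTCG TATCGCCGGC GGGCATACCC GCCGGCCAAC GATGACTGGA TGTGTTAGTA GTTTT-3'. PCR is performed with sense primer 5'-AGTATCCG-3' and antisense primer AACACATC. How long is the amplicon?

134 bp

The forward primer matches the template at positions 3–10.
Taking the reverse complement of AACACATC gives GATGTGTT, found at positions 129–136 on the template; the primer anneals here to the top strand with its 3' end pointing upstream.
The product runs from position 3 to position 136, so its length is 136 − 3 + 1 = 134 bp.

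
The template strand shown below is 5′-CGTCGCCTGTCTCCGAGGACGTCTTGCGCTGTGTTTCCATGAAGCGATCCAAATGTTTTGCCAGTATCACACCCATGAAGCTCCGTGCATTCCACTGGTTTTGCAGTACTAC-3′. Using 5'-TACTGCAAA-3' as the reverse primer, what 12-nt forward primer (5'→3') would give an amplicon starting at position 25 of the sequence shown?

5'-TGCGCTGTGTTT-3'

The reverse primer's reverse complement TTTGCAGTA matches the template at positions 100–108; the product starts at position 25.
The forward primer is identical to the top strand over positions 25–36: TGCGCTGTGTTT.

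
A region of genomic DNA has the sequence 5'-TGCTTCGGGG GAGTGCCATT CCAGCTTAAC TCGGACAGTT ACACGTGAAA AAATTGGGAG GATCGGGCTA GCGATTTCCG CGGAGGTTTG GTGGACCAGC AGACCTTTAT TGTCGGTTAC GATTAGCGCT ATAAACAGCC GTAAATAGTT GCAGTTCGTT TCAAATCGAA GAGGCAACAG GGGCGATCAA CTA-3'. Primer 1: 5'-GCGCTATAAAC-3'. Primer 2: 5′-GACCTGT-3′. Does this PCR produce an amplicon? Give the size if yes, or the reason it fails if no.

Primer 2 (GACCTGT) does not match the top strand, and its reverse complement ACAGGTC does not match either.
With no annealing site for primer 2, no amplification occurs.

No product — primer 2 has no binding site in the template.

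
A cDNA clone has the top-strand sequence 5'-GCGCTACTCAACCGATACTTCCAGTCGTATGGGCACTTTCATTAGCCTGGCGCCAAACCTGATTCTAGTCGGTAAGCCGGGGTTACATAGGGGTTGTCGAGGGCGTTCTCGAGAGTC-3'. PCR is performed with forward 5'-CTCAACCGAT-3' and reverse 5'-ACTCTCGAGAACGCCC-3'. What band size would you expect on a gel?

Forward primer CTCAACCGAT is found on the top strand at positions 7–16.
Taking the reverse complement of ACTCTCGAGAACGCCC gives GGGCGTTCTCGAGAGT, found at positions 101–116 on the template; the primer anneals here to the top strand with its 3' end pointing upstream.
Product length = (reverse-primer end) − (forward-primer start) + 1 = 116 − 7 + 1 = 110 bp.

110 bp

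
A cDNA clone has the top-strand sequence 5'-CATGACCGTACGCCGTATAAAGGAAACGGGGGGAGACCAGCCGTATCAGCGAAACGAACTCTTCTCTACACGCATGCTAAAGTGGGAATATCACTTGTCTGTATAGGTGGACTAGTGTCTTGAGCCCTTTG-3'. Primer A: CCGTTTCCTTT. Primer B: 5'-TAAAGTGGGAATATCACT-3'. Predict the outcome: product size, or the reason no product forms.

No product — the primers' 3' ends point away from each other.

Primer A (CCGTTTCCTTT) has reverse complement AAAGGAAACGG, which matches the top strand at positions 19–29; primer A anneals to the top strand there with its 3' end pointing upstream toward position 19.
Primer B (TAAAGTGGGAATATCACT) matches the top strand directly at positions 78–95; it anneals to the bottom strand with its 3' end pointing downstream toward position 95.
The 3' ends diverge (primer A extends toward position 1, primer B toward position 131), so the primers never converge on a shared product.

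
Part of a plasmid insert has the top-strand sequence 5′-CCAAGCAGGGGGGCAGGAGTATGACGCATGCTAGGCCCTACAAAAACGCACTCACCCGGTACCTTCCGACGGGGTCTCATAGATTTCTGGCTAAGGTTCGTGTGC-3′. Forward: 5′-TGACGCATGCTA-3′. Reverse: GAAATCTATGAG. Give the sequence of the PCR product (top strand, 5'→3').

Forward primer TGACGCATGCTA is found on the top strand at positions 22–33.
Reverse complement of the reverse primer: CTCATAGATTTC. This occurs on the top strand at positions 76–87.
The product is the template from position 22 through 87 (66 bp).

5'-TGACGCATGCTAGGCCCTACAAAAACGCACTCACCCGGTACCTTCCGACGGGGTCTCATAGATTTC-3'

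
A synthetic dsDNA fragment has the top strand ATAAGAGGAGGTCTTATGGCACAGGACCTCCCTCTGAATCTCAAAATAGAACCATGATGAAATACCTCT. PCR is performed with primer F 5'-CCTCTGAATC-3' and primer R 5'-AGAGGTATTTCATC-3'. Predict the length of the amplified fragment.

39 bp

Scanning the template, CCTCTGAATC occurs at positions 31–40; this primer anneals to the bottom strand there with its 3' end pointing downstream.
Reverse complement of the reverse primer: GATGAAATACCTCT. This occurs on the top strand at positions 56–69.
The product runs from position 31 to position 69, so its length is 69 − 31 + 1 = 39 bp.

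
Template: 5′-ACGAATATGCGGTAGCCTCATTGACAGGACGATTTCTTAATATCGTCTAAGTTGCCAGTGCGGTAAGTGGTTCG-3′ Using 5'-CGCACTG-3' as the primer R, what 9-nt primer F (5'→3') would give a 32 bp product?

The reverse primer's reverse complement CAGTGCG matches the template at positions 56–62, so the product ends at position 62.
A 32 bp product then starts at position 62 − 32 + 1 = 31.
The forward primer is identical to the top strand there: GATTTCTTA.

5'-GATTTCTTA-3'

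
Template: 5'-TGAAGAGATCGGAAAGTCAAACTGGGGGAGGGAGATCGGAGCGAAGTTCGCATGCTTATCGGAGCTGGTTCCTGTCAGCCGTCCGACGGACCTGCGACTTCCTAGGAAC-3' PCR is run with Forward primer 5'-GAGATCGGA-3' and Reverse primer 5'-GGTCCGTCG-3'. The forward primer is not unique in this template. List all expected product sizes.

The forward primer GAGATCGGA matches the top strand at positions 5–13, 32–40.
The reverse primer's reverse complement is CGACGGACC, matching at positions 84–92.
Each forward site pairs with the reverse site to give a product ending at position 92: sizes 88, 61 bp.

88 bp, 61 bp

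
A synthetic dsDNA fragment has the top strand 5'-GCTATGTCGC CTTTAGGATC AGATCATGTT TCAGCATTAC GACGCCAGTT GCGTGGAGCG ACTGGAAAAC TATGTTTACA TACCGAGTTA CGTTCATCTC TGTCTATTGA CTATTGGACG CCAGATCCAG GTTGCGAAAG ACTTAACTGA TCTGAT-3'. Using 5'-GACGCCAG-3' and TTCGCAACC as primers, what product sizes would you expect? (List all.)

98 bp, 22 bp

The forward primer GACGCCAG matches the top strand at positions 41–48, 117–124.
The reverse primer's reverse complement is GGTTGCGAA, matching at positions 130–138.
Each forward site pairs with the reverse site to give a product ending at position 138: sizes 98, 22 bp.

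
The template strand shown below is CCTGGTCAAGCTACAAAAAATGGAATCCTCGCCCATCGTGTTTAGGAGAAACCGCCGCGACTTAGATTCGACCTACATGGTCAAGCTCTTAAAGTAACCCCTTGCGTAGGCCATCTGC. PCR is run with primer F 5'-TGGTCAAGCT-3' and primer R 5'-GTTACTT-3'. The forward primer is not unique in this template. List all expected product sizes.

The forward primer TGGTCAAGCT matches the top strand at positions 3–12, 78–87.
The reverse primer's reverse complement is AAGTAAC, matching at positions 92–98.
Each forward site pairs with the reverse site to give a product ending at position 98: sizes 96, 21 bp.

96 bp, 21 bp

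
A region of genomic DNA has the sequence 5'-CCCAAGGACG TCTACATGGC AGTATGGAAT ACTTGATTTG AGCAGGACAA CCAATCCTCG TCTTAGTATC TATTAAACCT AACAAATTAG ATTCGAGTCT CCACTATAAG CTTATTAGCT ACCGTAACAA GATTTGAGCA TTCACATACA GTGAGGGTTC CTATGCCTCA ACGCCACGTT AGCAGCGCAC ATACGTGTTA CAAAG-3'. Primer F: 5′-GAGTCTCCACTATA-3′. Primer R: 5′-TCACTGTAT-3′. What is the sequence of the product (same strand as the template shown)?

5'-GAGTCTCCACTATAAGCTTATTAGCTACCGTAACAAGATTTGAGCATTCACATACAGTGA-3'

Scanning the template, GAGTCTCCACTATA occurs at positions 95–108; this primer anneals to the bottom strand there with its 3' end pointing downstream.
Reverse complement of the reverse primer: ATACAGTGA. This occurs on the top strand at positions 146–154.
The product is the template from position 95 through 154 (60 bp).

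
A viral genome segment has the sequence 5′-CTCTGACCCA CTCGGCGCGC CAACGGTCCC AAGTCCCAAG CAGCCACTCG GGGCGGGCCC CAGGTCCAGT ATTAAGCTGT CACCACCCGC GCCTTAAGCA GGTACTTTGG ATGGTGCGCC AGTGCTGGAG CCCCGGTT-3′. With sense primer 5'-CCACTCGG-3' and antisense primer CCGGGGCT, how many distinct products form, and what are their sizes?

Two products: 129 bp, 93 bp

The forward primer CCACTCGG matches the top strand at positions 8–15, 44–51.
The reverse primer's reverse complement is AGCCCCGG, matching at positions 129–136.
Each forward site pairs with the reverse site to give a product ending at position 136: sizes 129, 93 bp.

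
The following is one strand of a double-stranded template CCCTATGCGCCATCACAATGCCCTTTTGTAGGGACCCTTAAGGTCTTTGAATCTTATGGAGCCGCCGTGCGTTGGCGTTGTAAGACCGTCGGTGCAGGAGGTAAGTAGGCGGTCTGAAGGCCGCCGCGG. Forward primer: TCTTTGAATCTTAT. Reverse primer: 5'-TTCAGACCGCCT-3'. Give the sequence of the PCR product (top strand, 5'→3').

Scanning the template, TCTTTGAATCTTAT occurs at positions 44–57; this primer anneals to the bottom strand there with its 3' end pointing downstream.
Taking the reverse complement of TTCAGACCGCCT gives AGGCGGTCTGAA, found at positions 107–118 on the template; the primer anneals here to the top strand with its 3' end pointing upstream.
The product is the template from position 44 through 118 (75 bp).

5'-TCTTTGAATCTTATGGAGCCGCCGTGCGTTGGCGTTGTAAGACCGTCGGTGCAGGAGGTAAGTAGGCGGTCTGAA-3'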